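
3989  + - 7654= - 3665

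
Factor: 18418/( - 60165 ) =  - 2^1 * 3^( -2 )*5^( - 1) * 7^(-1)*191^ ( - 1)*9209^1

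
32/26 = 1 +3/13 = 1.23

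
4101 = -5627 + 9728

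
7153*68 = 486404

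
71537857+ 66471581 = 138009438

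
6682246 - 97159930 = - 90477684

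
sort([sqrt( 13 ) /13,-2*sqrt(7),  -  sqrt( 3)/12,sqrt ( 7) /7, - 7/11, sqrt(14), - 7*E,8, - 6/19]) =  [ - 7*E, - 2* sqrt (7), - 7/11,-6/19, - sqrt( 3)/12,sqrt(13 )/13,sqrt (7) /7,sqrt( 14),8]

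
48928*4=195712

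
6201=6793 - 592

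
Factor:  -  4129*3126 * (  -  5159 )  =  2^1 * 3^1*7^1*11^1*67^1*521^1*4129^1 =66588523386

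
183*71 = 12993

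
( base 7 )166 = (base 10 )97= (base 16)61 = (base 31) 34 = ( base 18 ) 57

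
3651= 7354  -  3703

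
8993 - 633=8360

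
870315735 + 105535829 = 975851564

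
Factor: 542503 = 13^1*29^1*1439^1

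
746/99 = 746/99 = 7.54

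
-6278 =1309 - 7587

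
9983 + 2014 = 11997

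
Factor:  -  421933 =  - 19^1*53^1 * 419^1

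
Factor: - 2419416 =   -  2^3*3^3*23^1*487^1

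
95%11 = 7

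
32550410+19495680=52046090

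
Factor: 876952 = 2^3*109619^1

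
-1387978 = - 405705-982273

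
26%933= 26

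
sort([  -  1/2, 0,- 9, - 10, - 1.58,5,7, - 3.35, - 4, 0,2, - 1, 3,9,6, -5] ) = [ - 10,- 9,  -  5,-4, - 3.35, - 1.58, - 1, - 1/2,0,0, 2,3,5, 6,7,9 ] 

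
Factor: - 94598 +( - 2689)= - 3^1*32429^1=- 97287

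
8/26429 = 8/26429 = 0.00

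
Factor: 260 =2^2*5^1*13^1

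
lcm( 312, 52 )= 312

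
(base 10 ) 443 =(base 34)D1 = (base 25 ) hi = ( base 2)110111011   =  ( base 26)H1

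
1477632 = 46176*32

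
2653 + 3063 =5716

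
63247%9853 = 4129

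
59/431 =59/431= 0.14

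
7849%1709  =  1013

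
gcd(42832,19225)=1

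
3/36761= 3/36761=0.00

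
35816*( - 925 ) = -33129800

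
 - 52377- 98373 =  - 150750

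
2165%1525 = 640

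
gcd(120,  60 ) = 60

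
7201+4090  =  11291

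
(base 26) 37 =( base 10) 85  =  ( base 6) 221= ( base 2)1010101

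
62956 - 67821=-4865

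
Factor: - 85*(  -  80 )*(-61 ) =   -  2^4 * 5^2*17^1*61^1= - 414800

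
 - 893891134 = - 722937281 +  - 170953853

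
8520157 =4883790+3636367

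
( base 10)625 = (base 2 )1001110001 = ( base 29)LG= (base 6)2521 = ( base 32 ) JH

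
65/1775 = 13/355 = 0.04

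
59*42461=2505199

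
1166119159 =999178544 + 166940615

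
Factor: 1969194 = 2^1*3^1*109^1*3011^1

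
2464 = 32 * 77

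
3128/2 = 1564 = 1564.00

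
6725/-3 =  - 6725/3 = -  2241.67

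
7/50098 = 7/50098 = 0.00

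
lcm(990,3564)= 17820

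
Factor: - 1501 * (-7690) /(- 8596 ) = - 5771345/4298 =-2^( -1)*5^1*7^ ( - 1)*19^1 *79^1*307^(-1) * 769^1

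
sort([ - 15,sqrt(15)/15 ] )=[ - 15, sqrt ( 15)/15]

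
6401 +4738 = 11139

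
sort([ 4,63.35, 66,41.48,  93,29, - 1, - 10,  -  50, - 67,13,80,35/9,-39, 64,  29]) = [  -  67,-50, - 39, - 10,-1, 35/9,4,13, 29,  29, 41.48,63.35, 64, 66,80, 93]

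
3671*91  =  334061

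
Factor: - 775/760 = -155/152  =  - 2^( - 3)*5^1*19^(-1 )*31^1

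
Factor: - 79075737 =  - 3^3*13^1*225287^1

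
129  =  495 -366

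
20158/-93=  - 20158/93 = - 216.75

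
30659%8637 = 4748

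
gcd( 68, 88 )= 4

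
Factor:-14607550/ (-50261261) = 2^1*5^2*31^ ( - 2 )*197^1*1483^1*52301^(-1)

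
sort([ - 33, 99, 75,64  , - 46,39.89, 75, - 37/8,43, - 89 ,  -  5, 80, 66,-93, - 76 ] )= [ - 93, - 89, - 76,-46, - 33, - 5, - 37/8, 39.89,43, 64, 66, 75, 75, 80, 99 ]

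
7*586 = 4102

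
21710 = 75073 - 53363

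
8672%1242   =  1220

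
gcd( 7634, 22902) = 7634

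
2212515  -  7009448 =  - 4796933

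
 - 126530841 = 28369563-154900404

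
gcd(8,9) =1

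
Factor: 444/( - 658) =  - 222/329 = - 2^1*3^1*7^ (  -  1)*37^1*47^( - 1)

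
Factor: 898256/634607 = 2^4*29^(  -  1) *31^1*79^(  -  1)*277^( -1)*1811^1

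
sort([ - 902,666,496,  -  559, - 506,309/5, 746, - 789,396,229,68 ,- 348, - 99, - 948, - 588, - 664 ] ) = [ - 948, - 902, - 789, - 664,- 588,- 559, - 506,-348,  -  99,309/5,68,229,  396,496,  666, 746 ]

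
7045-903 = 6142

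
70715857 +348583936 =419299793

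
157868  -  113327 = 44541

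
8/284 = 2/71 = 0.03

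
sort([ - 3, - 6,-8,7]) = [ - 8, - 6, - 3,7 ] 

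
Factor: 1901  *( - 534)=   -  2^1 * 3^1*89^1 *1901^1 = - 1015134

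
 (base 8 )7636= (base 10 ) 3998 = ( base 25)69N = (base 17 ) de3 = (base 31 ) 44U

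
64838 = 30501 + 34337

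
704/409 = 1+295/409 = 1.72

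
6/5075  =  6/5075 = 0.00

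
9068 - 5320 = 3748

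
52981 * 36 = 1907316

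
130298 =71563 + 58735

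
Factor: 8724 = 2^2*3^1*727^1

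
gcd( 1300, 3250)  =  650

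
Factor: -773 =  - 773^1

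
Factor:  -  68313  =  -3^1*7^1*3253^1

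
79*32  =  2528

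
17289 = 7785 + 9504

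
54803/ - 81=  - 54803/81 = - 676.58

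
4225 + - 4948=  - 723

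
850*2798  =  2378300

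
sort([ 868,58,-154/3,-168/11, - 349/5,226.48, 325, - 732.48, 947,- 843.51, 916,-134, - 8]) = [  -  843.51, - 732.48, - 134,  -  349/5,  -  154/3,- 168/11, - 8,  58, 226.48, 325,868 , 916, 947]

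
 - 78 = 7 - 85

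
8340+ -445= 7895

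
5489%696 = 617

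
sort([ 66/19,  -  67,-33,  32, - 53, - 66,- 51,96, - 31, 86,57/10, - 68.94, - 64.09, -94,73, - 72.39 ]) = [ - 94, - 72.39, - 68.94 ,  -  67,  -  66, - 64.09 , - 53, - 51, - 33, - 31, 66/19, 57/10, 32,  73, 86, 96 ]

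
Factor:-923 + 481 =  - 442 = -  2^1*13^1*  17^1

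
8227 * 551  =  4533077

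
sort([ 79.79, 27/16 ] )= [27/16, 79.79 ] 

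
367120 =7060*52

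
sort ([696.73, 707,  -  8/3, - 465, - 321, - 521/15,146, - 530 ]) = [ - 530, - 465, - 321, - 521/15, - 8/3, 146,  696.73,  707]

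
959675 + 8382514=9342189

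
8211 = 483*17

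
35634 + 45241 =80875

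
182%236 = 182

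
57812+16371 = 74183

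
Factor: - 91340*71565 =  - 6536747100 = - 2^2* 3^1 * 5^2 * 13^1*367^1*4567^1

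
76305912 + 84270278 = 160576190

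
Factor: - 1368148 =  - 2^2 * 342037^1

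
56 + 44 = 100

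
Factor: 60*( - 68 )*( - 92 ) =375360 = 2^6*3^1*5^1*17^1*23^1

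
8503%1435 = 1328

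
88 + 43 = 131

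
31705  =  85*373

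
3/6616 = 3/6616   =  0.00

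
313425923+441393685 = 754819608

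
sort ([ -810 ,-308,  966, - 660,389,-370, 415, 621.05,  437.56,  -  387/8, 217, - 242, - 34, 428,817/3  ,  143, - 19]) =[  -  810 , - 660,  -  370,-308,-242, - 387/8, - 34, - 19, 143,217,817/3, 389 , 415, 428,437.56 , 621.05,966]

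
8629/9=958 + 7/9 = 958.78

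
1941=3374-1433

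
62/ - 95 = - 62/95 =- 0.65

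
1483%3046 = 1483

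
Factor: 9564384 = 2^5*3^1 * 67^1*1487^1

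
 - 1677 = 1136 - 2813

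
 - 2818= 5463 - 8281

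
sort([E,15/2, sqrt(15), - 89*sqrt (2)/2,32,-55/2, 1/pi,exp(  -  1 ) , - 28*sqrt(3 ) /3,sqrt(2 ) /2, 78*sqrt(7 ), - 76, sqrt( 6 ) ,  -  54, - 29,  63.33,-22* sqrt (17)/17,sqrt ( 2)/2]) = [ - 76, - 89*sqrt(2) /2 , - 54,-29,  -  55/2,-28 *sqrt( 3) /3, - 22* sqrt(17)/17, 1/pi, exp(-1), sqrt(2)/2,sqrt( 2)/2,sqrt(6), E, sqrt(15), 15/2,32,63.33,78*sqrt(7)] 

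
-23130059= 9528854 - 32658913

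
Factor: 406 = 2^1*7^1*29^1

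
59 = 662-603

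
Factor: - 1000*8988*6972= - 2^7*3^2*5^3*7^2*83^1*107^1 = -  62664336000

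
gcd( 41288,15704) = 104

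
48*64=3072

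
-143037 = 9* (  -  15893)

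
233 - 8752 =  - 8519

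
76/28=2+5/7  =  2.71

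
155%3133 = 155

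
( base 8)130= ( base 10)88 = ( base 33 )2m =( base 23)3J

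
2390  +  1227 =3617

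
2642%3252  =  2642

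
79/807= 79/807=0.10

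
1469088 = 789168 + 679920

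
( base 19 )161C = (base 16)2360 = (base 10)9056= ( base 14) 342C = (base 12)52a8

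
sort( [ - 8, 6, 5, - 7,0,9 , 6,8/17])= [ - 8, - 7,0,8/17,  5,6,  6,  9] 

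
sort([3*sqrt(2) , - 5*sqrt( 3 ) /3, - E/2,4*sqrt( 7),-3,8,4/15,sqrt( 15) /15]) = [ - 3, - 5*sqrt(3)/3, - E/2,sqrt( 15) /15, 4/15, 3*sqrt( 2),  8,4*sqrt ( 7 ) ] 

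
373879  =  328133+45746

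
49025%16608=15809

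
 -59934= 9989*( -6 ) 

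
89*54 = 4806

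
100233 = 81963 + 18270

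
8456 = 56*151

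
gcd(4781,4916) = 1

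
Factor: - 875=-5^3*7^1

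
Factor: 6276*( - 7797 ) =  - 2^2*3^2*23^1 * 113^1*523^1 = - 48933972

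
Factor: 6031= 37^1*163^1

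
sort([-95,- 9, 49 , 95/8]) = [ - 95, - 9,95/8 , 49 ] 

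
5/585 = 1/117= 0.01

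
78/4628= 3/178 = 0.02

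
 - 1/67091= - 1/67091 = -  0.00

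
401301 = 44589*9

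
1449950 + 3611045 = 5060995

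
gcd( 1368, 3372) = 12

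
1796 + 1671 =3467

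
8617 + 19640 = 28257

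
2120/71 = 2120/71  =  29.86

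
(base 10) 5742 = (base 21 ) D09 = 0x166e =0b1011001101110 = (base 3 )21212200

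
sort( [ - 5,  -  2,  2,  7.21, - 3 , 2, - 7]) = [ - 7, - 5,  -  3 ,-2,2,2,7.21] 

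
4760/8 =595 = 595.00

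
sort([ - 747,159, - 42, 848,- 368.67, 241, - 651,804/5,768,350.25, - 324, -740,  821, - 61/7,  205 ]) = [-747, - 740, - 651,-368.67, - 324, -42,-61/7,159, 804/5, 205, 241 , 350.25,768, 821, 848 ] 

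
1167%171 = 141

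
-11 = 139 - 150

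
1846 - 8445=  -  6599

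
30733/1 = 30733 = 30733.00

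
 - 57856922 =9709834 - 67566756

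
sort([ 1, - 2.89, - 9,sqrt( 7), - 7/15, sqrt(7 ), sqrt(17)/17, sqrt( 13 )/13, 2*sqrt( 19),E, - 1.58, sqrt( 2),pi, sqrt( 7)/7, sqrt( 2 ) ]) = [-9, - 2.89, - 1.58,  -  7/15,sqrt( 17 )/17,  sqrt( 13 )/13, sqrt(7)/7,1,  sqrt (2 ),sqrt( 2),sqrt ( 7 ),  sqrt( 7), E,pi, 2*sqrt( 19 )]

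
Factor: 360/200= 3^2*5^( - 1 ) = 9/5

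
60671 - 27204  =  33467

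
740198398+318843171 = 1059041569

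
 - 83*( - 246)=20418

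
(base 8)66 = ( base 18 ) 30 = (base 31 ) 1n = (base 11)4a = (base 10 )54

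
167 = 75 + 92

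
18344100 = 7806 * 2350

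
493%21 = 10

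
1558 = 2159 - 601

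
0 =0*2125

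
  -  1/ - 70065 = 1/70065= 0.00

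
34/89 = 34/89 = 0.38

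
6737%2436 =1865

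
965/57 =965/57 = 16.93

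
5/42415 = 1/8483 = 0.00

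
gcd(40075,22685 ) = 5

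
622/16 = 311/8 = 38.88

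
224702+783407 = 1008109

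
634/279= 634/279=2.27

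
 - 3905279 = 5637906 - 9543185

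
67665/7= 67665/7= 9666.43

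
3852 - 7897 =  - 4045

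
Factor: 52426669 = 37^1*1416937^1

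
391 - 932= - 541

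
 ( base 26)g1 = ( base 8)641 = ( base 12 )2A9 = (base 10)417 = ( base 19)12I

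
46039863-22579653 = 23460210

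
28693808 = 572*50164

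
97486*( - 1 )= - 97486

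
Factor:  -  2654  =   - 2^1 * 1327^1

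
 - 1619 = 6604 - 8223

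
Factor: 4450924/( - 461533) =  - 2^2 * 17^( - 2)*1597^( - 1) * 1112731^1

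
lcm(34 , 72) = 1224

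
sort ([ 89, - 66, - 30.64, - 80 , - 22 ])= [-80, - 66, - 30.64, -22, 89 ]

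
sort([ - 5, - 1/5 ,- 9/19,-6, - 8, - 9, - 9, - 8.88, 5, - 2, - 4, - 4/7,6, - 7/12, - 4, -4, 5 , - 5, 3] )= [ - 9, - 9,  -  8.88,-8 , - 6, -5,-5, - 4, - 4, - 4, - 2, - 7/12, - 4/7, - 9/19, -1/5, 3,5, 5,  6 ]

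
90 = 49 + 41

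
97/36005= 97/36005 = 0.00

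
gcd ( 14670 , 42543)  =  1467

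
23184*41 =950544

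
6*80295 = 481770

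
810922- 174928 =635994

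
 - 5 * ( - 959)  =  4795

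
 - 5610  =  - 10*561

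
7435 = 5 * 1487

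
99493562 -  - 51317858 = 150811420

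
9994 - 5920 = 4074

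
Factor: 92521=11^1*13^1*647^1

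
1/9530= 1/9530= 0.00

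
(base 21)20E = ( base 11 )745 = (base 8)1600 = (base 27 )165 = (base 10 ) 896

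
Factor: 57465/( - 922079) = - 3^2*5^1 *1277^1 * 922079^ ( - 1) 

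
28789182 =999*28818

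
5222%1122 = 734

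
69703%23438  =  22827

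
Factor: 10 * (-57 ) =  - 570 = - 2^1*3^1*5^1*19^1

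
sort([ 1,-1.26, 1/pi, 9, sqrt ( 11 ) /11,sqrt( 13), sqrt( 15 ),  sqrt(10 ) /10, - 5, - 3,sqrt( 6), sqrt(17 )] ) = [ - 5, - 3 ,-1.26, sqrt(11 ) /11, sqrt( 10 ) /10,1/pi, 1,sqrt( 6 ), sqrt( 13 ), sqrt (15), sqrt( 17 ),  9]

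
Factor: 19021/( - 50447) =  - 23^1  *61^(- 1 ) = - 23/61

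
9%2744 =9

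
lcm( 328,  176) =7216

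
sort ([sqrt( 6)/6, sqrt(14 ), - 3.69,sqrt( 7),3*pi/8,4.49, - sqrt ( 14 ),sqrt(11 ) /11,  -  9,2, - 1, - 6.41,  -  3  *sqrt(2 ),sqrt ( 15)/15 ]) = [ - 9, - 6.41, - 3*sqrt( 2 ), - sqrt( 14 ),-3.69, - 1,sqrt ( 15)/15,sqrt( 11)/11,sqrt( 6)/6,3*pi/8,2 , sqrt(7 ), sqrt ( 14),4.49] 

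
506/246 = 2 + 7/123 = 2.06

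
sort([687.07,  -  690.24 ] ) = [ - 690.24 , 687.07 ]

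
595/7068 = 595/7068 = 0.08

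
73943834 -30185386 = 43758448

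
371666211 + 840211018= 1211877229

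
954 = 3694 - 2740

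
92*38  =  3496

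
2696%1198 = 300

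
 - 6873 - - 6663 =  - 210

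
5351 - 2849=2502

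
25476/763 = 33 + 297/763 = 33.39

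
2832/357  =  944/119= 7.93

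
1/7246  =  1/7246=0.00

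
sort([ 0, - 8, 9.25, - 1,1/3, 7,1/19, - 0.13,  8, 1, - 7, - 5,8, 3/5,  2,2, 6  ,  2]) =[-8, - 7, - 5, - 1,-0.13,0, 1/19,1/3, 3/5  ,  1,2, 2, 2 , 6,  7, 8,8, 9.25]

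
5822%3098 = 2724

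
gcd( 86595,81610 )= 5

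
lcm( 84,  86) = 3612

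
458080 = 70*6544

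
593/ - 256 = -593/256=- 2.32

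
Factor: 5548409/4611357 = 3^( - 3 )*17^1*19^( - 1)*37^1*89^ ( - 1)*101^ ( - 1 )*8821^1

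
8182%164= 146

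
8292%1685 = 1552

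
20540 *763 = 15672020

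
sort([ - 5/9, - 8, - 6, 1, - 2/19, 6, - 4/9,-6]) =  [ - 8, - 6,  -  6,  -  5/9, - 4/9, - 2/19, 1,  6]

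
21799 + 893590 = 915389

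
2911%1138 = 635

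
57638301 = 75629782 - 17991481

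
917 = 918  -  1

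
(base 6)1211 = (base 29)A5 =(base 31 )9g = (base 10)295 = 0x127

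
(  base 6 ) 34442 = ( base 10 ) 4922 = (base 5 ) 124142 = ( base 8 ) 11472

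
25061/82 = 25061/82 = 305.62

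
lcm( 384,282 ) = 18048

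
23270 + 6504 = 29774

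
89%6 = 5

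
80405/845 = 1237/13 = 95.15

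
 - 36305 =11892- 48197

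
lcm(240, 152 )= 4560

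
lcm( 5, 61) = 305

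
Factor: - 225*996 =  - 224100 = - 2^2*3^3 * 5^2*83^1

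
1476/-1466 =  - 738/733  =  - 1.01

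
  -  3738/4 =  - 935 + 1/2= - 934.50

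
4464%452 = 396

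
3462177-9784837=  - 6322660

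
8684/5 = 1736 +4/5 = 1736.80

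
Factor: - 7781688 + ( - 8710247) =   -  16491935 = -5^1 * 3298387^1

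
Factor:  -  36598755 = -3^1*5^1* 31^1* 78707^1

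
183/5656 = 183/5656 = 0.03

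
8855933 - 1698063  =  7157870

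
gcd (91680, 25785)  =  2865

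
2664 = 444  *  6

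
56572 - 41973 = 14599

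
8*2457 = 19656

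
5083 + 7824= 12907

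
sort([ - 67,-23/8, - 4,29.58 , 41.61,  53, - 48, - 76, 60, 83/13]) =[-76, - 67, - 48, - 4 ,-23/8,83/13, 29.58,  41.61, 53, 60] 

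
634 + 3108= 3742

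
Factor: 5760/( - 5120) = - 9/8 = - 2^( - 3 )*3^2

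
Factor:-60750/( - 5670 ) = 3^1*5^2*7^( - 1) = 75/7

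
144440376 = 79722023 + 64718353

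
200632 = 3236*62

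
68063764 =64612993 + 3450771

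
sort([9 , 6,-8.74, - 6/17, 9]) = [-8.74,- 6/17,6,9, 9] 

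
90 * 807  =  72630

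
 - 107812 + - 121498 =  - 229310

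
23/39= 23/39  =  0.59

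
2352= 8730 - 6378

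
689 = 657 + 32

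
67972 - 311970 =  - 243998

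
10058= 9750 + 308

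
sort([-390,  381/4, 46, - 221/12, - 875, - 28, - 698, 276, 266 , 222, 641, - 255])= [ -875,  -  698, - 390,- 255, -28, - 221/12,46 , 381/4, 222,266, 276, 641 ]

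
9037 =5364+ 3673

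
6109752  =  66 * 92572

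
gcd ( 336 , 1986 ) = 6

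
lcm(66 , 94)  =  3102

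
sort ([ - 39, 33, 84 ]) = [ - 39, 33,84 ]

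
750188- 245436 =504752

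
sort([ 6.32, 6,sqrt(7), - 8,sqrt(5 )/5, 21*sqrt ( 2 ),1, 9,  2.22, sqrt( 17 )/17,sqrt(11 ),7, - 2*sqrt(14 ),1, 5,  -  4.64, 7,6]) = [ - 8,  -  2*sqrt( 14),-4.64, sqrt(17)/17,sqrt (5)/5,1,  1, 2.22 , sqrt( 7),sqrt(11), 5 , 6,  6, 6.32,7, 7,9, 21*sqrt( 2) ] 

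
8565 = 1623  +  6942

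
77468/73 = 77468/73  =  1061.21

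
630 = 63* 10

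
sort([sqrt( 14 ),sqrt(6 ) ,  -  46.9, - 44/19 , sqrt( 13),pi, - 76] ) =[ - 76, - 46.9, - 44/19,sqrt ( 6),pi, sqrt(13),sqrt(14) ] 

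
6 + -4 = 2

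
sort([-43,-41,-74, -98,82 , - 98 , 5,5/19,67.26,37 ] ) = [  -  98,-98, - 74,-43, - 41,5/19,5,37,67.26,82]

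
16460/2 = 8230 = 8230.00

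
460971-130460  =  330511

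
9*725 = 6525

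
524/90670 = 262/45335= 0.01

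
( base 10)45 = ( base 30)1f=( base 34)1B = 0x2d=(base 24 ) 1L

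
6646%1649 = 50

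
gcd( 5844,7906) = 2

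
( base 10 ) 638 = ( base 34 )iq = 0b1001111110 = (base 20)1BI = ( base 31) KI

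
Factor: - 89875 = -5^3*719^1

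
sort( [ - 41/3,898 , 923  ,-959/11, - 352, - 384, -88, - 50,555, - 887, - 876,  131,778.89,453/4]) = [ - 887,  -  876,  -  384, - 352, - 88 , - 959/11, - 50,-41/3,453/4, 131,555  ,  778.89 , 898 , 923]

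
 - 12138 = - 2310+-9828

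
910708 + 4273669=5184377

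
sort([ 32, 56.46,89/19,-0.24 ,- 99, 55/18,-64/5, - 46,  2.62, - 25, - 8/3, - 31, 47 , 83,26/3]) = [ - 99,-46,-31,-25 , - 64/5,-8/3, - 0.24,2.62, 55/18, 89/19, 26/3,32, 47,56.46, 83 ] 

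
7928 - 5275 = 2653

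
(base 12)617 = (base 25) 1A8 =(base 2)1101110011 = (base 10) 883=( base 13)52c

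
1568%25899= 1568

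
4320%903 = 708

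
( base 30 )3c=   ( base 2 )1100110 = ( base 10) 102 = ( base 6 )250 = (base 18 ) 5c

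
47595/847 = 47595/847  =  56.19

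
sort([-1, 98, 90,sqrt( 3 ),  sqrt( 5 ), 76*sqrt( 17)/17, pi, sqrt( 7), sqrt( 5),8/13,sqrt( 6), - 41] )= [  -  41, - 1, 8/13, sqrt( 3), sqrt( 5 ), sqrt(5),  sqrt (6),sqrt( 7 ),  pi, 76*sqrt(17 ) /17,90,98]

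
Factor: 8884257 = 3^1*769^1 * 3851^1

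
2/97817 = 2/97817= 0.00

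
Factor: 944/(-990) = - 472/495 = - 2^3*3^ ( - 2) *5^ (-1 ) *11^( - 1)*59^1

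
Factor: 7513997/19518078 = 2^( - 1 )*3^( - 1)*31^1*37^1* 6551^1 * 3253013^ ( - 1)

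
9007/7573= 9007/7573 = 1.19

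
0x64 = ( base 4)1210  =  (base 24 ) 44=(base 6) 244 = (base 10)100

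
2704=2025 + 679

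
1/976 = 1/976= 0.00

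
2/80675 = 2/80675 = 0.00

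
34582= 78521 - 43939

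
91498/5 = 91498/5 =18299.60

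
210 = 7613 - 7403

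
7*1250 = 8750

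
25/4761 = 25/4761 =0.01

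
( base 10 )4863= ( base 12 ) 2993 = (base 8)11377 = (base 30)5C3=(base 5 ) 123423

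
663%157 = 35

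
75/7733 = 75/7733=0.01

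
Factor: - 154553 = - 7^1*22079^1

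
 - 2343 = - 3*781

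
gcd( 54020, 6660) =740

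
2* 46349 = 92698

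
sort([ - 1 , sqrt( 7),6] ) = [ - 1,sqrt(7), 6 ]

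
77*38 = 2926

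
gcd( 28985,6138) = 341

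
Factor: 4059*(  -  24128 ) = - 2^6 * 3^2 * 11^1*13^1 * 29^1*41^1   =  - 97935552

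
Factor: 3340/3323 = 2^2 * 5^1*167^1 * 3323^(-1 ) 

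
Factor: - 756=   -2^2*3^3 * 7^1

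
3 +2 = 5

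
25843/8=25843/8 = 3230.38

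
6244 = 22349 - 16105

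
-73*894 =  - 65262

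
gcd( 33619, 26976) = 1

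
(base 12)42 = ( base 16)32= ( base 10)50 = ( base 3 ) 1212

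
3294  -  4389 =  - 1095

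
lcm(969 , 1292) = 3876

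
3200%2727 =473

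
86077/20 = 86077/20   =  4303.85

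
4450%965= 590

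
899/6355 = 29/205 = 0.14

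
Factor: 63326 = 2^1*31663^1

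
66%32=2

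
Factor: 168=2^3*3^1*7^1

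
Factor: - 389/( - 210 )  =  2^(-1) * 3^( -1 )*5^( - 1)*7^( - 1 )*389^1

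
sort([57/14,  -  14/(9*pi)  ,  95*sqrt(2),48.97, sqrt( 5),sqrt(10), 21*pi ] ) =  [ - 14/(9*pi), sqrt( 5), sqrt(10), 57/14,48.97, 21*pi,95*sqrt(2) ] 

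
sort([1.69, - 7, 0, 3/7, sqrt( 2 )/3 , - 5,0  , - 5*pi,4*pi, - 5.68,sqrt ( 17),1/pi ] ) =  [ - 5*pi,  -  7,- 5.68, - 5, 0,  0  ,  1/pi, 3/7, sqrt (2) /3,  1.69,sqrt(17),4*pi]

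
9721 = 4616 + 5105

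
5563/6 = 5563/6= 927.17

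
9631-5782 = 3849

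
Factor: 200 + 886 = 1086 = 2^1*3^1*181^1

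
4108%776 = 228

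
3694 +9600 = 13294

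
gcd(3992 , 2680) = 8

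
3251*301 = 978551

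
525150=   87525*6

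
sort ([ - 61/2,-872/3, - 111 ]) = [  -  872/3, - 111, - 61/2] 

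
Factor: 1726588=2^2*17^1 * 25391^1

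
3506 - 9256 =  - 5750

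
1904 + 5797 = 7701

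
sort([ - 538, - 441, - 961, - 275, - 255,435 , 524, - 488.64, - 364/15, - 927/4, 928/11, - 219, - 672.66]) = [-961, -672.66,- 538, - 488.64, - 441,-275,-255, - 927/4, -219, -364/15,928/11, 435,524] 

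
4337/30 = 144 + 17/30 = 144.57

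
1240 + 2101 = 3341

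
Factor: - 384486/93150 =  - 64081/15525 = - 3^( - 3)*5^(-2) * 23^( - 1 )*64081^1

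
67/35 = 1 + 32/35 = 1.91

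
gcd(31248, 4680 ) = 72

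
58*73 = 4234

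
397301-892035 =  - 494734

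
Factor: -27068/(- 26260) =67/65 = 5^(-1)*13^(  -  1 ) *67^1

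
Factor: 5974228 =2^2*13^1*114889^1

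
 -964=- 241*4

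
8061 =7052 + 1009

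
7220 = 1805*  4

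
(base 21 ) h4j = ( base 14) 2aac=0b1110110110000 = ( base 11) 578a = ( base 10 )7600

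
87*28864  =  2511168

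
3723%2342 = 1381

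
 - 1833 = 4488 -6321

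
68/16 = 17/4 = 4.25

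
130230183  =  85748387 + 44481796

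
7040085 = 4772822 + 2267263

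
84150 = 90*935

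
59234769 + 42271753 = 101506522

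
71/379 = 71/379= 0.19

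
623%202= 17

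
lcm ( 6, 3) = 6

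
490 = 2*245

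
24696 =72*343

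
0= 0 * 4478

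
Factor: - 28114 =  - 2^1 * 14057^1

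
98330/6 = 49165/3 = 16388.33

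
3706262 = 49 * 75638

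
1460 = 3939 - 2479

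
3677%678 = 287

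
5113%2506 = 101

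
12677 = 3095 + 9582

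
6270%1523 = 178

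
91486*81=7410366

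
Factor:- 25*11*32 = -8800 = - 2^5*5^2*11^1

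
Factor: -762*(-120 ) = 91440 = 2^4*3^2*5^1*127^1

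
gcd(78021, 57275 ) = 1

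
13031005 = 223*58435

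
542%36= 2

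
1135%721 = 414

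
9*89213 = 802917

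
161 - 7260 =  - 7099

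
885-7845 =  - 6960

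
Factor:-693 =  - 3^2*7^1*11^1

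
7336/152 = 917/19 = 48.26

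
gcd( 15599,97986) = 1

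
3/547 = 3/547= 0.01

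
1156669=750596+406073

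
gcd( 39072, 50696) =8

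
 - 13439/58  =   - 232 + 17/58= -231.71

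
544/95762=272/47881 = 0.01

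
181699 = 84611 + 97088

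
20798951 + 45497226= 66296177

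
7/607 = 7/607 = 0.01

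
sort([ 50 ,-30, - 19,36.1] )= [ - 30,  -  19,  36.1, 50] 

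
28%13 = 2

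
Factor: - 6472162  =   - 2^1 * 29^1*151^1*739^1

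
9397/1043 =9 + 10/1043= 9.01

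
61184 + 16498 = 77682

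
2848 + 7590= 10438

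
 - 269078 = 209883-478961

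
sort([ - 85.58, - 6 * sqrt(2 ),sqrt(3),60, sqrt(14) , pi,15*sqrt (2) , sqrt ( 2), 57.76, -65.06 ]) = [  -  85.58, - 65.06,- 6*sqrt (2 ),sqrt( 2 ),sqrt( 3) , pi,sqrt(14),15*sqrt(2),57.76 , 60]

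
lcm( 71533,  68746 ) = 5293442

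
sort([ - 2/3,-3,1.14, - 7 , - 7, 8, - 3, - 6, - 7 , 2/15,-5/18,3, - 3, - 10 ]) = [ - 10, - 7, - 7, - 7,-6,- 3,-3,- 3,-2/3,-5/18, 2/15,1.14,3,8]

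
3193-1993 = 1200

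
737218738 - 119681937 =617536801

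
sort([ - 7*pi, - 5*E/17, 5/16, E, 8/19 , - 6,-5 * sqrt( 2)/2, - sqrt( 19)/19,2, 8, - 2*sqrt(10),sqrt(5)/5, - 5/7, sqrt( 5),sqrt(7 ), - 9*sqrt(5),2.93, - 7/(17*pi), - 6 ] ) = [ - 7*pi,-9*sqrt( 5),-2 *sqrt(10), - 6, - 6, - 5*sqrt(2 )/2, -5*E/17, - 5/7, - sqrt( 19)/19, - 7/ (17*pi ),5/16,8/19, sqrt( 5)/5, 2,  sqrt(5 ),  sqrt( 7),E,2.93,8 ]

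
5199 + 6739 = 11938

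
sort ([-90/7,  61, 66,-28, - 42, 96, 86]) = [ - 42,-28,  -  90/7, 61, 66,86,96]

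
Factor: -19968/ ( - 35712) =52/93= 2^2*3^(-1 ) * 13^1*31^(- 1)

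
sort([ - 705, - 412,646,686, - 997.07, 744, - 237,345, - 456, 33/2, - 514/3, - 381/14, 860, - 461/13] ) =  [ - 997.07 , - 705, - 456, - 412,-237, - 514/3 ,-461/13, - 381/14,33/2, 345, 646,686,744,860] 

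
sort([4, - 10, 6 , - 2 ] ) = [ - 10, - 2, 4, 6]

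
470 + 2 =472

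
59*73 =4307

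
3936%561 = 9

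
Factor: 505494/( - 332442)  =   - 111/73= - 3^1*37^1*73^( - 1 ) 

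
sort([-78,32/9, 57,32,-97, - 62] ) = [-97, - 78, - 62, 32/9, 32,  57] 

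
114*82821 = 9441594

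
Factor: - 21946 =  - 2^1*10973^1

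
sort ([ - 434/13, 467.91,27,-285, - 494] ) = [ -494,-285,-434/13 , 27,467.91] 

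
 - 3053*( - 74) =225922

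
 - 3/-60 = 1/20 = 0.05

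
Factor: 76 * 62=4712 = 2^3 * 19^1*31^1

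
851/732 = 851/732 = 1.16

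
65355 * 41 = 2679555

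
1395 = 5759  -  4364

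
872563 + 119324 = 991887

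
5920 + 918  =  6838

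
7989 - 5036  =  2953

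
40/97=40/97=0.41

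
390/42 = 65/7  =  9.29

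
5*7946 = 39730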